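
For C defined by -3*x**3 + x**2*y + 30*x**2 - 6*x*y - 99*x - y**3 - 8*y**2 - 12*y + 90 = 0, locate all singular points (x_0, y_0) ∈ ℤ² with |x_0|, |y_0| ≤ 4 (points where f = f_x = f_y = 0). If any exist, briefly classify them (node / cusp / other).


Singular points: {(3, -3)}; classification: cusp.

Compute partial derivatives:
  f_x = -9*x**2 + 2*x*y + 60*x - 6*y - 99.
  f_y = x**2 - 6*x - 3*y**2 - 16*y - 12.
Scan x_0 ∈ {−4, ..., 4}. For each x_0, f_y(x_0, y) is a polynomial in y; find its integer roots y ∈ {−4, ..., 4}, then test f_x and f at those candidates.
  x = -4: f_y(-4, y) = -3*y**2 - 16*y + 28; no integer root y with |y| ≤ 4.
  x = -3: f_y(-3, y) = -3*y**2 - 16*y + 15; no integer root y with |y| ≤ 4.
  x = -2: f_y(-2, y) = -3*y**2 - 16*y + 4; no integer root y with |y| ≤ 4.
  x = -1: f_y(-1, y) = -3*y**2 - 16*y - 5; no integer root y with |y| ≤ 4.
  x = 0: f_y(0, y) = -3*y**2 - 16*y - 12; no integer root y with |y| ≤ 4.
  x = 1: f_y(1, y) = -3*y**2 - 16*y - 17; no integer root y with |y| ≤ 4.
  x = 2: f_y(2, y) = -3*y**2 - 16*y - 20; vanishes at y ∈ {-2}. (2, -2): f_x = -11 ≠ 0.
  x = 3: f_y(3, y) = -3*y**2 - 16*y - 21; vanishes at y ∈ {-3}. (3, -3): f_x = 0, f = 0 — SINGULAR.
  x = 4: f_y(4, y) = -3*y**2 - 16*y - 20; vanishes at y ∈ {-2}. (4, -2): f_x = -7 ≠ 0.
Only singular point on the grid: (3, -3).
Classify: substitute x = 3 + u, y = -3 + v and expand: f = -3*u**3 + u**2*v - v**3 + v**2.
No constant or linear terms (consistent with a singular point). Quadratic part: v**2. Cubic part: -3*u**3 + u**2*v - v**3.
The quadratic part v**2 is a perfect square, so there is a single (double) tangent line v = 0, i.e. y = -3. Restricting the cubic part to that line (v = 0) leaves -3*u**3 ≠ 0, so f is not divisible by v and the branch is v² ≈ 3*u**3 to lowest order — this is a cusp.
Classification: cusp.


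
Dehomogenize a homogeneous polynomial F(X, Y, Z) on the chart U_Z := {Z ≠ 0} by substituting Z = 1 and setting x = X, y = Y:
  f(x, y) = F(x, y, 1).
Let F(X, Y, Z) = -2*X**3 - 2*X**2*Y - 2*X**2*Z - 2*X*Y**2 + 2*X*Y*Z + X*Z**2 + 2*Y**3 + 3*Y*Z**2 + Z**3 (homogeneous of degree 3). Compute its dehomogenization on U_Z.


f(x, y) = -2*x**3 - 2*x**2*y - 2*x**2 - 2*x*y**2 + 2*x*y + x + 2*y**3 + 3*y + 1

On U_Z we set Z = 1. Each monomial c·X^i·Y^j·Z^k in F becomes c·x^i·y^j·1^k = c·x^i·y^j.
Substituting Z = 1: F(X, Y, 1) = -2*x**3 - 2*x**2*y - 2*x**2 - 2*x*y**2 + 2*x*y + x + 2*y**3 + 3*y + 1.
Note: deg(f) ≤ deg(F) = 3; strict inequality happens when F is divisible by Z (lost terms).


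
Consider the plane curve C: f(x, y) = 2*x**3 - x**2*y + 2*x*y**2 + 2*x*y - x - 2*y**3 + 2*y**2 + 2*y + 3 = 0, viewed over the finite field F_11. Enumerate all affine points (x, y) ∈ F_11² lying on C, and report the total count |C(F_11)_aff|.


Affine F_11-points: {(0, 5), (2, 6), (5, 10), (6, 0), (6, 7), (7, 0), (7, 8), (8, 9), (9, 0), (9, 5), (10, 3), (10, 5)}; count = 12.

For each of the 121 pairs (x, y) ∈ F_11², evaluate f(x, y) mod 11. Record the zeros.
  x = 0: [0↦3, 1↦5, 2↦10, 3↦6, 4↦3, 5↦0, 6↦7, 7↦1, 8↦3, 9↦1, 10↦5]  zeros at y ∈ {5}
  x = 1: [0↦4, 1↦9, 2↦10, 3↦6, 4↦7, 5↦1, 6↦9, 7↦8, 8↦8, 9↦8, 10↦7]  zeros at y ∈ ∅
  x = 2: [0↦6, 1↦1, 2↦7, 3↦1, 4↦4, 5↦4, 6↦0, 7↦2, 8↦9, 9↦9, 10↦1]  zeros at y ∈ {6}
  x = 3: [0↦10, 1↦4, 2↦2, 3↦3, 4↦6, 5↦10, 6↦3, 7↦6, 8↦7, 9↦5, 10↦10]  zeros at y ∈ ∅
  x = 4: [0↦6, 1↦8, 2↦7, 3↦2, 4↦3, 5↦9, 6↦8, 7↦10, 8↦3, 9↦8, 10↦2]  zeros at y ∈ ∅
  x = 5: [0↦6, 1↦3, 2↦1, 3↦10, 4↦7, 5↦2, 6↦5, 7↦4, 8↦9, 9↦8, 10↦0]  zeros at y ∈ {10}
  x = 6: [0↦0, 1↦1, 2↦7, 3↦6, 4↦8, 5↦1, 6↦6, 7↦0, 8↦4, 9↦6, 10↦5]  zeros at y ∈ {0, 7}
  x = 7: [0↦0, 1↦3, 2↦4, 3↦2, 4↦7, 5↦7, 6↦1, 7↦10, 8↦0, 9↦3, 10↦7]  zeros at y ∈ {0, 8}
  x = 8: [0↦7, 1↦10, 2↦4, 3↦10, 4↦5, 5↦10, 6↦2, 7↦2, 8↦9, 9↦0, 10↦7]  zeros at y ∈ {9}
  x = 9: [0↦0, 1↦1, 2↦8, 3↦9, 4↦3, 5↦0, 6↦10, 7↦10, 8↦10, 9↦9, 10↦6]  zeros at y ∈ {0, 5}
  x = 10: [0↦2, 1↦10, 2↦6, 3↦0, 4↦2, 5↦0, 6↦4, 7↦2, 8↦4, 9↦9, 10↦5]  zeros at y ∈ {3, 5}
Collecting zeros: affine points = {(0, 5), (2, 6), (5, 10), (6, 0), (6, 7), (7, 0), (7, 8), (8, 9), (9, 0), (9, 5), (10, 3), (10, 5)}.
Total count |C(F_11)_aff| = 12.


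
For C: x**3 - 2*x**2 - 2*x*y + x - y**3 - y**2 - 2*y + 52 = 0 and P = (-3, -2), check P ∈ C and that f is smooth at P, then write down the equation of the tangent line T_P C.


Tangent line at P: 44*x - 4*y + 124 = 0.

Step 1: f(-3, -2) = 0, so P lies on C.
Step 2: partial derivatives
  f_x(x, y) = 3*x**2 - 4*x - 2*y + 1, f_y(x, y) = -2*x - 3*y**2 - 2*y - 2.
  f_x(P) = 44, f_y(P) = -4 (gradient nonzero, so P is smooth).
Step 3: tangent line at P: 44·(x − -3) + -4·(y − -2) = 0.
Expanding: 44*x - 4*y + 124 = 0.


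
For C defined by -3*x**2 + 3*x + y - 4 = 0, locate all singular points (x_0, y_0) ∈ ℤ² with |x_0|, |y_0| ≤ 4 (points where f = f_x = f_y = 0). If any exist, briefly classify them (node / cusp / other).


No singular points in the scanned grid; C is smooth there.

Compute partial derivatives:
  f_x = 3 - 6*x.
  f_y = 1.
f_y = 1 is a nonzero constant, so f_y never vanishes: no point (x, y) can satisfy f = f_x = f_y = 0. In particular no (x, y) ∈ {−4, ..., 4}² is singular; the curve is smooth.


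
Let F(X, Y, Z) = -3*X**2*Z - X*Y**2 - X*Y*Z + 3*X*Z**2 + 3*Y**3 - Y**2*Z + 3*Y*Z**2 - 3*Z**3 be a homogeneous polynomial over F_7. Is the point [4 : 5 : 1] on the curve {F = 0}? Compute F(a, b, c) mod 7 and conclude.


F(4,5,1) ≡ 3 (mod 7); P is NOT on the curve.

Evaluate F(4, 5, 1) term-by-term (mod 7).
  -3*X**2*Z ↦ -3·16·1·1 = -48
  -X*Y**2 ↦ -1·4·25·1 = -100
  -X*Y*Z ↦ -1·4·5·1 = -20
  3*X*Z**2 ↦ 3·4·1·1 = 12
  3*Y**3 ↦ 3·1·125·1 = 375
  -Y**2*Z ↦ -1·1·25·1 = -25
  3*Y*Z**2 ↦ 3·1·5·1 = 15
  -3*Z**3 ↦ -3·1·1·1 = -3
Sum: F(4, 5, 1) = (-48) + (-100) + (-20) + (12) + (375) + (-25) + (15) + (-3) = 206.
Reducing mod 7: 206 ≡ 3 (mod 7).
Since F(a, b, c) ≡ 3 ≠ 0 (mod 7), P does NOT lie on the curve.


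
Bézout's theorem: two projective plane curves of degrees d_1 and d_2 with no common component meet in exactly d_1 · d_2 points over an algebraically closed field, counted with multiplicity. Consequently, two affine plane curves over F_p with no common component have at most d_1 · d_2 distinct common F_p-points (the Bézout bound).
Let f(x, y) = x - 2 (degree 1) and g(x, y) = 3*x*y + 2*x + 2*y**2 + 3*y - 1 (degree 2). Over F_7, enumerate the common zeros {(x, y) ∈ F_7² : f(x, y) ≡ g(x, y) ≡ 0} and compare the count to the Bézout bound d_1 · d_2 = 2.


Common zeros: {(2, 1), (2, 5)}; count = 2; Bézout bound = 2.

deg(f) = 1, deg(g) = 2, so Bézout bound = 2.
Scan x ∈ F_7. For each x, list the y ∈ F_7 with f(x, y) ≡ 0 and those with g(x, y) ≡ 0 (mod 7); the common zeros in that column are the intersection.
  x = 0: f ≡ 0 at y ∈ ∅; g ≡ 0 at y ∈ ∅; common: ∅.
  x = 1: f ≡ 0 at y ∈ ∅; g ≡ 0 at y ∈ {2}; common: ∅.
  x = 2: f ≡ 0 at y ∈ {0, 1, 2, 3, 4, 5, 6}; g ≡ 0 at y ∈ {1, 5}; common: {1, 5}.
  x = 3: f ≡ 0 at y ∈ ∅; g ≡ 0 at y ∈ ∅; common: ∅.
  x = 4: f ≡ 0 at y ∈ ∅; g ≡ 0 at y ∈ {0, 3}; common: ∅.
  x = 5: f ≡ 0 at y ∈ ∅; g ≡ 0 at y ∈ {6}; common: ∅.
  x = 6: f ≡ 0 at y ∈ ∅; g ≡ 0 at y ∈ ∅; common: ∅.
Collecting: common zeros = {(2, 1), (2, 5)}, so the count is 2.
Comparison with the Bézout bound: 2 ≤ 2 = deg(f)·deg(g), as expected for curves with no common component (the bound is attained).


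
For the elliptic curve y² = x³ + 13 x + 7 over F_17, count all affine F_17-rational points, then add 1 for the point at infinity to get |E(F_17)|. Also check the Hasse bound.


Affine points = {(1, 2), (1, 15), (4, 2), (4, 15), (7, 4), (7, 13), (10, 7), (10, 10), (11, 6), (11, 11), (12, 2), (12, 15), (14, 3), (14, 14)}; affine count = 14; |E(F_17)| = 15.

Discriminant check: Δ ∝ 4a³ + 27b² = 4·13³ + 27·7² = 4·2197 + 27·49 ≡ 13 (mod 17). Nonzero ⇒ E is nonsingular.
For each x ∈ F_17, compute rhs = x³ + 13·x + 7 mod 17, then count y ∈ F_17 with y² ≡ rhs.
  x = 0: rhs = 7, matching y values: none (0 points).
  x = 1: rhs = 4, matching y values: 2, 15 (2 points).
  x = 2: rhs = 7, matching y values: none (0 points).
  x = 3: rhs = 5, matching y values: none (0 points).
  x = 4: rhs = 4, matching y values: 2, 15 (2 points).
  x = 5: rhs = 10, matching y values: none (0 points).
  x = 6: rhs = 12, matching y values: none (0 points).
  x = 7: rhs = 16, matching y values: 4, 13 (2 points).
  x = 8: rhs = 11, matching y values: none (0 points).
  x = 9: rhs = 3, matching y values: none (0 points).
  x = 10: rhs = 15, matching y values: 7, 10 (2 points).
  x = 11: rhs = 2, matching y values: 6, 11 (2 points).
  x = 12: rhs = 4, matching y values: 2, 15 (2 points).
  x = 13: rhs = 10, matching y values: none (0 points).
  x = 14: rhs = 9, matching y values: 3, 14 (2 points).
  x = 15: rhs = 7, matching y values: none (0 points).
  x = 16: rhs = 10, matching y values: none (0 points).
Total affine count: 14.
Full point count |E(F_17)| = 14 + 1 = 15.
Hasse bound: |15 − (17+1)| = |-3| = 3 ≤ 2√17 ≈ 8.2462 ✓.


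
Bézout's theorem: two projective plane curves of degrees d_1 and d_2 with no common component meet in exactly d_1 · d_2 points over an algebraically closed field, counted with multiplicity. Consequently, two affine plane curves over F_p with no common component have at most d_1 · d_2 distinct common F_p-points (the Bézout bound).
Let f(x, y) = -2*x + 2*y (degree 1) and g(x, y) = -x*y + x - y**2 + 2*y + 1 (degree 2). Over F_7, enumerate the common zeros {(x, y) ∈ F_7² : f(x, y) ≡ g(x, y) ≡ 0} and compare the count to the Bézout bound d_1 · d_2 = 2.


Common zeros: ∅; count = 0; Bézout bound = 2.

deg(f) = 1, deg(g) = 2, so Bézout bound = 2.
Scan x ∈ F_7. For each x, list the y ∈ F_7 with f(x, y) ≡ 0 and those with g(x, y) ≡ 0 (mod 7); the common zeros in that column are the intersection.
  x = 0: f ≡ 0 at y ∈ {0}; g ≡ 0 at y ∈ {4, 5}; common: ∅.
  x = 1: f ≡ 0 at y ∈ {1}; g ≡ 0 at y ∈ {2, 6}; common: ∅.
  x = 2: f ≡ 0 at y ∈ {2}; g ≡ 0 at y ∈ ∅; common: ∅.
  x = 3: f ≡ 0 at y ∈ {3}; g ≡ 0 at y ∈ ∅; common: ∅.
  x = 4: f ≡ 0 at y ∈ {4}; g ≡ 0 at y ∈ ∅; common: ∅.
  x = 5: f ≡ 0 at y ∈ {5}; g ≡ 0 at y ∈ ∅; common: ∅.
  x = 6: f ≡ 0 at y ∈ {6}; g ≡ 0 at y ∈ {0, 3}; common: ∅.
Collecting: common zeros = ∅, so the count is 0.
Comparison with the Bézout bound: 0 ≤ 2 = deg(f)·deg(g), as expected for curves with no common component (the affine F_7-count falls short of the bound because intersections may lie at infinity, over extension fields, or carry multiplicity).


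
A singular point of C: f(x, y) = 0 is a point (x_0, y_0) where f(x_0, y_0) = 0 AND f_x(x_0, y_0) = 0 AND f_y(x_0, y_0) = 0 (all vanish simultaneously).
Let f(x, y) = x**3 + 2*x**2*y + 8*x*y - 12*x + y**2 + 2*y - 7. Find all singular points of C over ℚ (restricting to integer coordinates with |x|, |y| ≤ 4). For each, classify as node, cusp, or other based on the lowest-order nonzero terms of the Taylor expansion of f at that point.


Singular points: {(-2, 3)}; classification: cusp.

Compute partial derivatives:
  f_x = 3*x**2 + 4*x*y + 8*y - 12.
  f_y = 2*x**2 + 8*x + 2*y + 2.
Scan x_0 ∈ {−4, ..., 4}. For each x_0, f_y(x_0, y) is a polynomial in y; find its integer roots y ∈ {−4, ..., 4}, then test f_x and f at those candidates.
  x = -4: f_y(-4, y) = 2*y + 2; vanishes at y ∈ {-1}. (-4, -1): f_x = 44 ≠ 0.
  x = -3: f_y(-3, y) = 2*y - 4; vanishes at y ∈ {2}. (-3, 2): f_x = 7 ≠ 0.
  x = -2: f_y(-2, y) = 2*y - 6; vanishes at y ∈ {3}. (-2, 3): f_x = 0, f = 0 — SINGULAR.
  x = -1: f_y(-1, y) = 2*y - 4; vanishes at y ∈ {2}. (-1, 2): f_x = -1 ≠ 0.
  x = 0: f_y(0, y) = 2*y + 2; vanishes at y ∈ {-1}. (0, -1): f_x = -20 ≠ 0.
  x = 1: f_y(1, y) = 2*y + 12; no integer root y with |y| ≤ 4.
  x = 2: f_y(2, y) = 2*y + 26; no integer root y with |y| ≤ 4.
  x = 3: f_y(3, y) = 2*y + 44; no integer root y with |y| ≤ 4.
  x = 4: f_y(4, y) = 2*y + 66; no integer root y with |y| ≤ 4.
Only singular point on the grid: (-2, 3).
Classify: substitute x = -2 + u, y = 3 + v and expand: f = u**3 + 2*u**2*v + v**2.
No constant or linear terms (consistent with a singular point). Quadratic part: v**2. Cubic part: u**3 + 2*u**2*v.
The quadratic part v**2 is a perfect square, so there is a single (double) tangent line v = 0, i.e. y = 3. Restricting the cubic part to that line (v = 0) leaves u**3 ≠ 0, so f is not divisible by v and the branch is v² ≈ -u**3 to lowest order — this is a cusp.
Classification: cusp.


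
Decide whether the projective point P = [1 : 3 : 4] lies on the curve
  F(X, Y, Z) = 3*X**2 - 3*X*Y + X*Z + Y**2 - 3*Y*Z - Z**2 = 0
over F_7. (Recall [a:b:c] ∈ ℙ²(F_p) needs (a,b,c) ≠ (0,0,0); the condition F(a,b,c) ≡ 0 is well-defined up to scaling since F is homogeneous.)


F(1,3,4) ≡ 4 (mod 7); P is NOT on the curve.

Evaluate F(1, 3, 4) term-by-term (mod 7).
  3*X**2 ↦ 3·1·1·1 = 3
  -3*X*Y ↦ -3·1·3·1 = -9
  X*Z ↦ 1·1·1·4 = 4
  Y**2 ↦ 1·1·9·1 = 9
  -3*Y*Z ↦ -3·1·3·4 = -36
  -Z**2 ↦ -1·1·1·16 = -16
Sum: F(1, 3, 4) = (3) + (-9) + (4) + (9) + (-36) + (-16) = -45.
Reducing mod 7: -45 ≡ 4 (mod 7).
Since F(a, b, c) ≡ 4 ≠ 0 (mod 7), P does NOT lie on the curve.


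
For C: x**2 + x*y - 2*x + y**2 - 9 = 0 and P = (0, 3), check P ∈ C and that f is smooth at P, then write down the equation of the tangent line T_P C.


Tangent line at P: x + 6*y - 18 = 0.

Step 1: f(0, 3) = 0, so P lies on C.
Step 2: partial derivatives
  f_x(x, y) = 2*x + y - 2, f_y(x, y) = x + 2*y.
  f_x(P) = 1, f_y(P) = 6 (gradient nonzero, so P is smooth).
Step 3: tangent line at P: 1·(x − 0) + 6·(y − 3) = 0.
Expanding: x + 6*y - 18 = 0.


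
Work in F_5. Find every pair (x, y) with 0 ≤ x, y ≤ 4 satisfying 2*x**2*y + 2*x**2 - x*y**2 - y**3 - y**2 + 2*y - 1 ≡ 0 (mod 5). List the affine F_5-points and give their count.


Affine F_5-points: {(2, 4)}; count = 1.

For each of the 25 pairs (x, y) ∈ F_5², evaluate f(x, y) mod 5. Record the zeros.
  x = 0: [0↦4, 1↦4, 2↦1, 3↦4, 4↦2]  zeros at y ∈ ∅
  x = 1: [0↦1, 1↦2, 2↦3, 3↦3, 4↦1]  zeros at y ∈ ∅
  x = 2: [0↦2, 1↦3, 2↦2, 3↦3, 4↦0]  zeros at y ∈ {4}
  x = 3: [0↦2, 1↦2, 2↦3, 3↦4, 4↦4]  zeros at y ∈ ∅
  x = 4: [0↦1, 1↦4, 2↦1, 3↦1, 4↦3]  zeros at y ∈ ∅
Collecting zeros: affine points = {(2, 4)}.
Total count |C(F_5)_aff| = 1.


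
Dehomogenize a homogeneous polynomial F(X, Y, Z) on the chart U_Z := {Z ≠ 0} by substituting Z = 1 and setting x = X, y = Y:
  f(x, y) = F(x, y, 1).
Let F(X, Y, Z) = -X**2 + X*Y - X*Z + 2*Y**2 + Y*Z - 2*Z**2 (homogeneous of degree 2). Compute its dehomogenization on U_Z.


f(x, y) = -x**2 + x*y - x + 2*y**2 + y - 2

On U_Z we set Z = 1. Each monomial c·X^i·Y^j·Z^k in F becomes c·x^i·y^j·1^k = c·x^i·y^j.
Substituting Z = 1: F(X, Y, 1) = -x**2 + x*y - x + 2*y**2 + y - 2.
Note: deg(f) ≤ deg(F) = 2; strict inequality happens when F is divisible by Z (lost terms).


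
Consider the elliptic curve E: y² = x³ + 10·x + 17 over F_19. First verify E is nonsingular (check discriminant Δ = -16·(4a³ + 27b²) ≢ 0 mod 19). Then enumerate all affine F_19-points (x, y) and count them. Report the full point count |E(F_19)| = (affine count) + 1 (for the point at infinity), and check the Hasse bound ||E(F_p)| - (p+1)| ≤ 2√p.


Affine points = {(0, 6), (0, 13), (1, 3), (1, 16), (2, 8), (2, 11), (3, 6), (3, 13), (4, 8), (4, 11), (8, 1), (8, 18), (9, 0), (13, 8), (13, 11), (16, 6), (16, 13), (18, 5), (18, 14)}; affine count = 19; |E(F_19)| = 20.

Discriminant check: Δ ∝ 4a³ + 27b² = 4·10³ + 27·17² = 4·1000 + 27·289 ≡ 4 (mod 19). Nonzero ⇒ E is nonsingular.
For each x ∈ F_19, compute rhs = x³ + 10·x + 17 mod 19, then count y ∈ F_19 with y² ≡ rhs.
  x = 0: rhs = 17, matching y values: 6, 13 (2 points).
  x = 1: rhs = 9, matching y values: 3, 16 (2 points).
  x = 2: rhs = 7, matching y values: 8, 11 (2 points).
  x = 3: rhs = 17, matching y values: 6, 13 (2 points).
  x = 4: rhs = 7, matching y values: 8, 11 (2 points).
  x = 5: rhs = 2, matching y values: none (0 points).
  x = 6: rhs = 8, matching y values: none (0 points).
  x = 7: rhs = 12, matching y values: none (0 points).
  x = 8: rhs = 1, matching y values: 1, 18 (2 points).
  x = 9: rhs = 0, matching y values: 0 (1 points).
  x = 10: rhs = 15, matching y values: none (0 points).
  x = 11: rhs = 14, matching y values: none (0 points).
  x = 12: rhs = 3, matching y values: none (0 points).
  x = 13: rhs = 7, matching y values: 8, 11 (2 points).
  x = 14: rhs = 13, matching y values: none (0 points).
  x = 15: rhs = 8, matching y values: none (0 points).
  x = 16: rhs = 17, matching y values: 6, 13 (2 points).
  x = 17: rhs = 8, matching y values: none (0 points).
  x = 18: rhs = 6, matching y values: 5, 14 (2 points).
Total affine count: 19.
Full point count |E(F_19)| = 19 + 1 = 20.
Hasse bound: |20 − (19+1)| = |0| = 0 ≤ 2√19 ≈ 8.7178 ✓.


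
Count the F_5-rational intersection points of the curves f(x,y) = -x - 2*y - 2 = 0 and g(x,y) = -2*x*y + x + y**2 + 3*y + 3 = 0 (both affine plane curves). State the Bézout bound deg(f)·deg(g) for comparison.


Common zeros: ∅; count = 0; Bézout bound = 2.

deg(f) = 1, deg(g) = 2, so Bézout bound = 2.
Scan x ∈ F_5. For each x, list the y ∈ F_5 with f(x, y) ≡ 0 and those with g(x, y) ≡ 0 (mod 5); the common zeros in that column are the intersection.
  x = 0: f ≡ 0 at y ∈ {4}; g ≡ 0 at y ∈ ∅; common: ∅.
  x = 1: f ≡ 0 at y ∈ {1}; g ≡ 0 at y ∈ {2}; common: ∅.
  x = 2: f ≡ 0 at y ∈ {3}; g ≡ 0 at y ∈ {0, 1}; common: ∅.
  x = 3: f ≡ 0 at y ∈ {0}; g ≡ 0 at y ∈ {4}; common: ∅.
  x = 4: f ≡ 0 at y ∈ {2}; g ≡ 0 at y ∈ ∅; common: ∅.
Collecting: common zeros = ∅, so the count is 0.
Comparison with the Bézout bound: 0 ≤ 2 = deg(f)·deg(g), as expected for curves with no common component (the affine F_5-count falls short of the bound because intersections may lie at infinity, over extension fields, or carry multiplicity).


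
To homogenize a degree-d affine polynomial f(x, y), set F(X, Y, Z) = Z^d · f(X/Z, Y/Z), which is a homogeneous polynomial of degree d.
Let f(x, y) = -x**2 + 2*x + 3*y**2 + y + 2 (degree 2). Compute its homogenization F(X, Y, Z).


F(X, Y, Z) = -X**2 + 2*X*Z + 3*Y**2 + Y*Z + 2*Z**2

deg(f) = 2.
Substitute x = X/Z, y = Y/Z into f, then multiply by Z^2.
  monomial -1·x^2·y^0 ↦ -1·X^2·Y^0·Z^0.
  monomial 2·x^1·y^0 ↦ 2·X^1·Y^0·Z^1.
  monomial 3·x^0·y^2 ↦ 3·X^0·Y^2·Z^0.
  monomial 1·x^0·y^1 ↦ 1·X^0·Y^1·Z^1.
  monomial 2·x^0·y^0 ↦ 2·X^0·Y^0·Z^2.
Collecting: F(X, Y, Z) = -X**2 + 2*X*Z + 3*Y**2 + Y*Z + 2*Z**2.


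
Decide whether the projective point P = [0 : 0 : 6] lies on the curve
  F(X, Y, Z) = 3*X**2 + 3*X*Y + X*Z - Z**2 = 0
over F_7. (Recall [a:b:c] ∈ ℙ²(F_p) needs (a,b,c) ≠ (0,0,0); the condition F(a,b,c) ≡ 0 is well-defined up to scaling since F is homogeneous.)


F(0,0,6) ≡ 6 (mod 7); P is NOT on the curve.

Evaluate F(0, 0, 6) term-by-term (mod 7).
  3*X**2 ↦ 3·0·1·1 = 0
  3*X*Y ↦ 3·0·0·1 = 0
  X*Z ↦ 1·0·1·6 = 0
  -Z**2 ↦ -1·1·1·36 = -36
Sum: F(0, 0, 6) = (0) + (0) + (0) + (-36) = -36.
Reducing mod 7: -36 ≡ 6 (mod 7).
Since F(a, b, c) ≡ 6 ≠ 0 (mod 7), P does NOT lie on the curve.


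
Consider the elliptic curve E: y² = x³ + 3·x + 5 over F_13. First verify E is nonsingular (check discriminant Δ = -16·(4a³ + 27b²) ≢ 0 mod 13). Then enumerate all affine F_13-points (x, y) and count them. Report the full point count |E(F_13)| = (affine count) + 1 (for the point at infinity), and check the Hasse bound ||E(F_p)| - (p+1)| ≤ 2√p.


Affine points = {(1, 3), (1, 10), (4, 4), (4, 9), (11, 2), (11, 11), (12, 1), (12, 12)}; affine count = 8; |E(F_13)| = 9.

Discriminant check: Δ ∝ 4a³ + 27b² = 4·3³ + 27·5² = 4·27 + 27·25 ≡ 3 (mod 13). Nonzero ⇒ E is nonsingular.
For each x ∈ F_13, compute rhs = x³ + 3·x + 5 mod 13, then count y ∈ F_13 with y² ≡ rhs.
  x = 0: rhs = 5, matching y values: none (0 points).
  x = 1: rhs = 9, matching y values: 3, 10 (2 points).
  x = 2: rhs = 6, matching y values: none (0 points).
  x = 3: rhs = 2, matching y values: none (0 points).
  x = 4: rhs = 3, matching y values: 4, 9 (2 points).
  x = 5: rhs = 2, matching y values: none (0 points).
  x = 6: rhs = 5, matching y values: none (0 points).
  x = 7: rhs = 5, matching y values: none (0 points).
  x = 8: rhs = 8, matching y values: none (0 points).
  x = 9: rhs = 7, matching y values: none (0 points).
  x = 10: rhs = 8, matching y values: none (0 points).
  x = 11: rhs = 4, matching y values: 2, 11 (2 points).
  x = 12: rhs = 1, matching y values: 1, 12 (2 points).
Total affine count: 8.
Full point count |E(F_13)| = 8 + 1 = 9.
Hasse bound: |9 − (13+1)| = |-5| = 5 ≤ 2√13 ≈ 7.2111 ✓.


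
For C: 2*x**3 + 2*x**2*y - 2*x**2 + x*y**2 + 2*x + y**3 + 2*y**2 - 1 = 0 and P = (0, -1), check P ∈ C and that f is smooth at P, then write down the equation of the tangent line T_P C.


Tangent line at P: 3*x - y - 1 = 0.

Step 1: f(0, -1) = 0, so P lies on C.
Step 2: partial derivatives
  f_x(x, y) = 6*x**2 + 4*x*y - 4*x + y**2 + 2, f_y(x, y) = 2*x**2 + 2*x*y + 3*y**2 + 4*y.
  f_x(P) = 3, f_y(P) = -1 (gradient nonzero, so P is smooth).
Step 3: tangent line at P: 3·(x − 0) + -1·(y − -1) = 0.
Expanding: 3*x - y - 1 = 0.


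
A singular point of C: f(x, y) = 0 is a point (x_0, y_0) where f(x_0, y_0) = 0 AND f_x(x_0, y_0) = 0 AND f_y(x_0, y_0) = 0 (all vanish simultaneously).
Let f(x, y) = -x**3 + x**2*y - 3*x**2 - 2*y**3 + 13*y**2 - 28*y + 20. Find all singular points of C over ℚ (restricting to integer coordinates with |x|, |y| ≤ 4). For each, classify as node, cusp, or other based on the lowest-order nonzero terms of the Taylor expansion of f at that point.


Singular points: {(0, 2)}; classification: node.

Compute partial derivatives:
  f_x = -3*x**2 + 2*x*y - 6*x.
  f_y = x**2 - 6*y**2 + 26*y - 28.
Scan x_0 ∈ {−4, ..., 4}. For each x_0, f_y(x_0, y) is a polynomial in y; find its integer roots y ∈ {−4, ..., 4}, then test f_x and f at those candidates.
  x = -4: f_y(-4, y) = -6*y**2 + 26*y - 12; no integer root y with |y| ≤ 4.
  x = -3: f_y(-3, y) = -6*y**2 + 26*y - 19; no integer root y with |y| ≤ 4.
  x = -2: f_y(-2, y) = -6*y**2 + 26*y - 24; vanishes at y ∈ {3}. (-2, 3): f_x = -12 ≠ 0.
  x = -1: f_y(-1, y) = -6*y**2 + 26*y - 27; no integer root y with |y| ≤ 4.
  x = 0: f_y(0, y) = -6*y**2 + 26*y - 28; vanishes at y ∈ {2}. (0, 2): f_x = 0, f = 0 — SINGULAR.
  x = 1: f_y(1, y) = -6*y**2 + 26*y - 27; no integer root y with |y| ≤ 4.
  x = 2: f_y(2, y) = -6*y**2 + 26*y - 24; vanishes at y ∈ {3}. (2, 3): f_x = -12 ≠ 0.
  x = 3: f_y(3, y) = -6*y**2 + 26*y - 19; no integer root y with |y| ≤ 4.
  x = 4: f_y(4, y) = -6*y**2 + 26*y - 12; no integer root y with |y| ≤ 4.
Only singular point on the grid: (0, 2).
Classify: substitute x = 0 + u, y = 2 + v and expand: f = -u**3 + u**2*v - u**2 - 2*v**3 + v**2.
No constant or linear terms (consistent with a singular point). Quadratic part: -u**2 + v**2. Cubic part: -u**3 + u**2*v - 2*v**3.
The quadratic part v**2 - u**2 = (v − u)(v + u) splits into two distinct linear factors, so there are two distinct tangent lines y − 2 = ±(x − 0) — this is a node (ordinary double point).
Classification: node.


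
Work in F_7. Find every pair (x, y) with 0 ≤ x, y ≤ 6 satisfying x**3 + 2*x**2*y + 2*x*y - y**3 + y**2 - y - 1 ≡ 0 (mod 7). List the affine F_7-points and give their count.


Affine F_7-points: {(0, 2), (1, 0), (2, 0), (3, 1), (3, 3), (3, 4), (4, 0), (5, 2)}; count = 8.

For each of the 49 pairs (x, y) ∈ F_7², evaluate f(x, y) mod 7. Record the zeros.
  x = 0: [0↦6, 1↦5, 2↦0, 3↦6, 4↦3, 5↦6, 6↦2]  zeros at y ∈ {2}
  x = 1: [0↦0, 1↦3, 2↦2, 3↦5, 4↦6, 5↦6, 6↦6]  zeros at y ∈ {0}
  x = 2: [0↦0, 1↦4, 2↦4, 3↦1, 4↦3, 5↦4, 6↦5]  zeros at y ∈ {0}
  x = 3: [0↦5, 1↦0, 2↦5, 3↦0, 4↦0, 5↦6, 6↦5]  zeros at y ∈ {1, 3, 4}
  x = 4: [0↦0, 1↦4, 2↦4, 3↦1, 4↦3, 5↦4, 6↦5]  zeros at y ∈ {0}
  x = 5: [0↦5, 1↦1, 2↦0, 3↦3, 4↦4, 5↦4, 6↦4]  zeros at y ∈ {2}
  x = 6: [0↦5, 1↦4, 2↦6, 3↦5, 4↦2, 5↦5, 6↦1]  zeros at y ∈ ∅
Collecting zeros: affine points = {(0, 2), (1, 0), (2, 0), (3, 1), (3, 3), (3, 4), (4, 0), (5, 2)}.
Total count |C(F_7)_aff| = 8.


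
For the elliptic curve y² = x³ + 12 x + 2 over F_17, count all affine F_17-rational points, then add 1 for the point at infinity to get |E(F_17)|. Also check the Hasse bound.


Affine points = {(0, 6), (0, 11), (1, 7), (1, 10), (2, 0), (5, 0), (6, 1), (6, 16), (7, 2), (7, 15), (8, 7), (8, 10), (10, 0), (12, 2), (12, 15), (13, 3), (13, 14), (15, 2), (15, 15)}; affine count = 19; |E(F_17)| = 20.

Discriminant check: Δ ∝ 4a³ + 27b² = 4·12³ + 27·2² = 4·1728 + 27·4 ≡ 16 (mod 17). Nonzero ⇒ E is nonsingular.
For each x ∈ F_17, compute rhs = x³ + 12·x + 2 mod 17, then count y ∈ F_17 with y² ≡ rhs.
  x = 0: rhs = 2, matching y values: 6, 11 (2 points).
  x = 1: rhs = 15, matching y values: 7, 10 (2 points).
  x = 2: rhs = 0, matching y values: 0 (1 points).
  x = 3: rhs = 14, matching y values: none (0 points).
  x = 4: rhs = 12, matching y values: none (0 points).
  x = 5: rhs = 0, matching y values: 0 (1 points).
  x = 6: rhs = 1, matching y values: 1, 16 (2 points).
  x = 7: rhs = 4, matching y values: 2, 15 (2 points).
  x = 8: rhs = 15, matching y values: 7, 10 (2 points).
  x = 9: rhs = 6, matching y values: none (0 points).
  x = 10: rhs = 0, matching y values: 0 (1 points).
  x = 11: rhs = 3, matching y values: none (0 points).
  x = 12: rhs = 4, matching y values: 2, 15 (2 points).
  x = 13: rhs = 9, matching y values: 3, 14 (2 points).
  x = 14: rhs = 7, matching y values: none (0 points).
  x = 15: rhs = 4, matching y values: 2, 15 (2 points).
  x = 16: rhs = 6, matching y values: none (0 points).
Total affine count: 19.
Full point count |E(F_17)| = 19 + 1 = 20.
Hasse bound: |20 − (17+1)| = |2| = 2 ≤ 2√17 ≈ 8.2462 ✓.


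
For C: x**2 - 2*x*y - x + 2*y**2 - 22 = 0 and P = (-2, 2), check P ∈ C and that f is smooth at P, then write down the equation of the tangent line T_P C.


Tangent line at P: -9*x + 12*y - 42 = 0.

Step 1: f(-2, 2) = 0, so P lies on C.
Step 2: partial derivatives
  f_x(x, y) = 2*x - 2*y - 1, f_y(x, y) = -2*x + 4*y.
  f_x(P) = -9, f_y(P) = 12 (gradient nonzero, so P is smooth).
Step 3: tangent line at P: -9·(x − -2) + 12·(y − 2) = 0.
Expanding: -9*x + 12*y - 42 = 0.


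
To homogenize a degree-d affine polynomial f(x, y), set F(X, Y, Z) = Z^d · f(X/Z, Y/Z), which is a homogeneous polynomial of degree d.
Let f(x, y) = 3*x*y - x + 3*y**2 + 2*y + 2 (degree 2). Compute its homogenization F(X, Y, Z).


F(X, Y, Z) = 3*X*Y - X*Z + 3*Y**2 + 2*Y*Z + 2*Z**2

deg(f) = 2.
Substitute x = X/Z, y = Y/Z into f, then multiply by Z^2.
  monomial 3·x^1·y^1 ↦ 3·X^1·Y^1·Z^0.
  monomial -1·x^1·y^0 ↦ -1·X^1·Y^0·Z^1.
  monomial 3·x^0·y^2 ↦ 3·X^0·Y^2·Z^0.
  monomial 2·x^0·y^1 ↦ 2·X^0·Y^1·Z^1.
  monomial 2·x^0·y^0 ↦ 2·X^0·Y^0·Z^2.
Collecting: F(X, Y, Z) = 3*X*Y - X*Z + 3*Y**2 + 2*Y*Z + 2*Z**2.


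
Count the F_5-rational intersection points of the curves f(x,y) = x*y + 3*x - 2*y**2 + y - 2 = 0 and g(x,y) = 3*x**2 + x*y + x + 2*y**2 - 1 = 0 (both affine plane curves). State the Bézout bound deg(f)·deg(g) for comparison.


Common zeros: ∅; count = 0; Bézout bound = 4.

deg(f) = 2, deg(g) = 2, so Bézout bound = 4.
Scan x ∈ F_5. For each x, list the y ∈ F_5 with f(x, y) ≡ 0 and those with g(x, y) ≡ 0 (mod 5); the common zeros in that column are the intersection.
  x = 0: f ≡ 0 at y ∈ {4}; g ≡ 0 at y ∈ ∅; common: ∅.
  x = 1: f ≡ 0 at y ∈ ∅; g ≡ 0 at y ∈ ∅; common: ∅.
  x = 2: f ≡ 0 at y ∈ {1, 3}; g ≡ 0 at y ∈ {2}; common: ∅.
  x = 3: f ≡ 0 at y ∈ ∅; g ≡ 0 at y ∈ ∅; common: ∅.
  x = 4: f ≡ 0 at y ∈ {0}; g ≡ 0 at y ∈ ∅; common: ∅.
Collecting: common zeros = ∅, so the count is 0.
Comparison with the Bézout bound: 0 ≤ 4 = deg(f)·deg(g), as expected for curves with no common component (the affine F_5-count falls short of the bound because intersections may lie at infinity, over extension fields, or carry multiplicity).


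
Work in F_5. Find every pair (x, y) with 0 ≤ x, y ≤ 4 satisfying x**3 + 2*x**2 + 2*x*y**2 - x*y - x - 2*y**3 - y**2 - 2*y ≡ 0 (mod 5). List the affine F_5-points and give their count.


Affine F_5-points: {(0, 0), (0, 1), (2, 3), (3, 1)}; count = 4.

For each of the 25 pairs (x, y) ∈ F_5², evaluate f(x, y) mod 5. Record the zeros.
  x = 0: [0↦0, 1↦0, 2↦1, 3↦1, 4↦3]  zeros at y ∈ {0, 1}
  x = 1: [0↦2, 1↦3, 2↦4, 3↦3, 4↦3]  zeros at y ∈ ∅
  x = 2: [0↦4, 1↦1, 2↦2, 3↦0, 4↦3]  zeros at y ∈ {3}
  x = 3: [0↦2, 1↦0, 2↦1, 3↦3, 4↦4]  zeros at y ∈ {1}
  x = 4: [0↦2, 1↦1, 2↦2, 3↦3, 4↦2]  zeros at y ∈ ∅
Collecting zeros: affine points = {(0, 0), (0, 1), (2, 3), (3, 1)}.
Total count |C(F_5)_aff| = 4.


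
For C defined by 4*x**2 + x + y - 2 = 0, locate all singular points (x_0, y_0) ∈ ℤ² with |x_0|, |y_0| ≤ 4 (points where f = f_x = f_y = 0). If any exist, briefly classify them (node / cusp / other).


No singular points in the scanned grid; C is smooth there.

Compute partial derivatives:
  f_x = 8*x + 1.
  f_y = 1.
f_y = 1 is a nonzero constant, so f_y never vanishes: no point (x, y) can satisfy f = f_x = f_y = 0. In particular no (x, y) ∈ {−4, ..., 4}² is singular; the curve is smooth.


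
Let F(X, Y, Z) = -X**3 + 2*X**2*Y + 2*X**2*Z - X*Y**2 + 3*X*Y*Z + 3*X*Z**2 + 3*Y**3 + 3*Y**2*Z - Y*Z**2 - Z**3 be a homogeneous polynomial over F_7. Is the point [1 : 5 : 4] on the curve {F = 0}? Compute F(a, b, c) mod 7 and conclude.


F(1,5,4) ≡ 1 (mod 7); P is NOT on the curve.

Evaluate F(1, 5, 4) term-by-term (mod 7).
  -X**3 ↦ -1·1·1·1 = -1
  2*X**2*Y ↦ 2·1·5·1 = 10
  2*X**2*Z ↦ 2·1·1·4 = 8
  -X*Y**2 ↦ -1·1·25·1 = -25
  3*X*Y*Z ↦ 3·1·5·4 = 60
  3*X*Z**2 ↦ 3·1·1·16 = 48
  3*Y**3 ↦ 3·1·125·1 = 375
  3*Y**2*Z ↦ 3·1·25·4 = 300
  -Y*Z**2 ↦ -1·1·5·16 = -80
  -Z**3 ↦ -1·1·1·64 = -64
Sum: F(1, 5, 4) = (-1) + (10) + (8) + (-25) + (60) + (48) + (375) + (300) + (-80) + (-64) = 631.
Reducing mod 7: 631 ≡ 1 (mod 7).
Since F(a, b, c) ≡ 1 ≠ 0 (mod 7), P does NOT lie on the curve.


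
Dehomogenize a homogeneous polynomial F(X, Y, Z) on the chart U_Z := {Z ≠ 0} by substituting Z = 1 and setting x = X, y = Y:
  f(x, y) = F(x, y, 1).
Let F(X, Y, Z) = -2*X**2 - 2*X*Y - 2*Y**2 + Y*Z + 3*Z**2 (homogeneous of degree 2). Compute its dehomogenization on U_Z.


f(x, y) = -2*x**2 - 2*x*y - 2*y**2 + y + 3

On U_Z we set Z = 1. Each monomial c·X^i·Y^j·Z^k in F becomes c·x^i·y^j·1^k = c·x^i·y^j.
Substituting Z = 1: F(X, Y, 1) = -2*x**2 - 2*x*y - 2*y**2 + y + 3.
Note: deg(f) ≤ deg(F) = 2; strict inequality happens when F is divisible by Z (lost terms).


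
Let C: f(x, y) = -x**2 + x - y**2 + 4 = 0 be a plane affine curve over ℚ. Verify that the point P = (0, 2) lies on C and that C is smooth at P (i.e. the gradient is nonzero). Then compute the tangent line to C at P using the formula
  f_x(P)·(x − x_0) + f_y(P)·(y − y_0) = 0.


Tangent line at P: x - 4*y + 8 = 0.

Step 1: f(0, 2) = 0, so P lies on C.
Step 2: partial derivatives
  f_x(x, y) = 1 - 2*x, f_y(x, y) = -2*y.
  f_x(P) = 1, f_y(P) = -4 (gradient nonzero, so P is smooth).
Step 3: tangent line at P: 1·(x − 0) + -4·(y − 2) = 0.
Expanding: x - 4*y + 8 = 0.


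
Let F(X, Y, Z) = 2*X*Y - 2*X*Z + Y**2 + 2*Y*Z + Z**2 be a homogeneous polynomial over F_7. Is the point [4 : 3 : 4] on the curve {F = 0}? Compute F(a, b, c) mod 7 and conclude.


F(4,3,4) ≡ 6 (mod 7); P is NOT on the curve.

Evaluate F(4, 3, 4) term-by-term (mod 7).
  2*X*Y ↦ 2·4·3·1 = 24
  -2*X*Z ↦ -2·4·1·4 = -32
  Y**2 ↦ 1·1·9·1 = 9
  2*Y*Z ↦ 2·1·3·4 = 24
  Z**2 ↦ 1·1·1·16 = 16
Sum: F(4, 3, 4) = (24) + (-32) + (9) + (24) + (16) = 41.
Reducing mod 7: 41 ≡ 6 (mod 7).
Since F(a, b, c) ≡ 6 ≠ 0 (mod 7), P does NOT lie on the curve.


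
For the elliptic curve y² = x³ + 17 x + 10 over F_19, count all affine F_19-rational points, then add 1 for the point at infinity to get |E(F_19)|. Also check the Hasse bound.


Affine points = {(1, 3), (1, 16), (4, 3), (4, 16), (5, 7), (5, 12), (6, 9), (6, 10), (7, 4), (7, 15), (12, 2), (12, 17), (14, 3), (14, 16), (15, 7), (15, 12), (17, 5), (17, 14), (18, 7), (18, 12)}; affine count = 20; |E(F_19)| = 21.

Discriminant check: Δ ∝ 4a³ + 27b² = 4·17³ + 27·10² = 4·4913 + 27·100 ≡ 8 (mod 19). Nonzero ⇒ E is nonsingular.
For each x ∈ F_19, compute rhs = x³ + 17·x + 10 mod 19, then count y ∈ F_19 with y² ≡ rhs.
  x = 0: rhs = 10, matching y values: none (0 points).
  x = 1: rhs = 9, matching y values: 3, 16 (2 points).
  x = 2: rhs = 14, matching y values: none (0 points).
  x = 3: rhs = 12, matching y values: none (0 points).
  x = 4: rhs = 9, matching y values: 3, 16 (2 points).
  x = 5: rhs = 11, matching y values: 7, 12 (2 points).
  x = 6: rhs = 5, matching y values: 9, 10 (2 points).
  x = 7: rhs = 16, matching y values: 4, 15 (2 points).
  x = 8: rhs = 12, matching y values: none (0 points).
  x = 9: rhs = 18, matching y values: none (0 points).
  x = 10: rhs = 2, matching y values: none (0 points).
  x = 11: rhs = 8, matching y values: none (0 points).
  x = 12: rhs = 4, matching y values: 2, 17 (2 points).
  x = 13: rhs = 15, matching y values: none (0 points).
  x = 14: rhs = 9, matching y values: 3, 16 (2 points).
  x = 15: rhs = 11, matching y values: 7, 12 (2 points).
  x = 16: rhs = 8, matching y values: none (0 points).
  x = 17: rhs = 6, matching y values: 5, 14 (2 points).
  x = 18: rhs = 11, matching y values: 7, 12 (2 points).
Total affine count: 20.
Full point count |E(F_19)| = 20 + 1 = 21.
Hasse bound: |21 − (19+1)| = |1| = 1 ≤ 2√19 ≈ 8.7178 ✓.


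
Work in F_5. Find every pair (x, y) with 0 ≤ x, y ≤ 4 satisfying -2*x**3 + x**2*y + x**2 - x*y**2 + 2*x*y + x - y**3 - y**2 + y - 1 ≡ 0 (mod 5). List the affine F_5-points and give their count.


Affine F_5-points: {(1, 1), (3, 2), (4, 1)}; count = 3.

For each of the 25 pairs (x, y) ∈ F_5², evaluate f(x, y) mod 5. Record the zeros.
  x = 0: [0↦4, 1↦3, 2↦4, 3↦1, 4↦3]  zeros at y ∈ ∅
  x = 1: [0↦4, 1↦0, 2↦1, 3↦1, 4↦4]  zeros at y ∈ {1}
  x = 2: [0↦4, 1↦4, 2↦2, 3↦2, 4↦3]  zeros at y ∈ ∅
  x = 3: [0↦2, 1↦3, 2↦0, 3↦2, 4↦3]  zeros at y ∈ {2}
  x = 4: [0↦1, 1↦0, 2↦3, 3↦4, 4↦2]  zeros at y ∈ {1}
Collecting zeros: affine points = {(1, 1), (3, 2), (4, 1)}.
Total count |C(F_5)_aff| = 3.


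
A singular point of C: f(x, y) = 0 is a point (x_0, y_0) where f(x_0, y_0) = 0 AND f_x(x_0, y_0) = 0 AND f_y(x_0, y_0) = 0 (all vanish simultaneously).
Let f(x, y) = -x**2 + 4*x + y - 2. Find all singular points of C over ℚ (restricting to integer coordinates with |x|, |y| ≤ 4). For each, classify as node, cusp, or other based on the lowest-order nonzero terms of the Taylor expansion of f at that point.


No singular points in the scanned grid; C is smooth there.

Compute partial derivatives:
  f_x = 4 - 2*x.
  f_y = 1.
f_y = 1 is a nonzero constant, so f_y never vanishes: no point (x, y) can satisfy f = f_x = f_y = 0. In particular no (x, y) ∈ {−4, ..., 4}² is singular; the curve is smooth.


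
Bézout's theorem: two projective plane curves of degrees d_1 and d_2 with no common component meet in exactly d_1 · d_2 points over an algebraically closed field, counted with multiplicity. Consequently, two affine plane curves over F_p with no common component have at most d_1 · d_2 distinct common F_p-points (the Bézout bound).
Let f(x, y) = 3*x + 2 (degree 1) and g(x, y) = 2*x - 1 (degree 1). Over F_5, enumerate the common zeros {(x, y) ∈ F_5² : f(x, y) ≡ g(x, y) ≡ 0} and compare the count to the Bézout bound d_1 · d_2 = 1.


Common zeros: ∅; count = 0; Bézout bound = 1.

deg(f) = 1, deg(g) = 1, so Bézout bound = 1.
Scan x ∈ F_5. For each x, list the y ∈ F_5 with f(x, y) ≡ 0 and those with g(x, y) ≡ 0 (mod 5); the common zeros in that column are the intersection.
  x = 0: f ≡ 0 at y ∈ ∅; g ≡ 0 at y ∈ ∅; common: ∅.
  x = 1: f ≡ 0 at y ∈ {0, 1, 2, 3, 4}; g ≡ 0 at y ∈ ∅; common: ∅.
  x = 2: f ≡ 0 at y ∈ ∅; g ≡ 0 at y ∈ ∅; common: ∅.
  x = 3: f ≡ 0 at y ∈ ∅; g ≡ 0 at y ∈ {0, 1, 2, 3, 4}; common: ∅.
  x = 4: f ≡ 0 at y ∈ ∅; g ≡ 0 at y ∈ ∅; common: ∅.
Collecting: common zeros = ∅, so the count is 0.
Comparison with the Bézout bound: 0 ≤ 1 = deg(f)·deg(g), as expected for curves with no common component (the affine F_5-count falls short of the bound because intersections may lie at infinity, over extension fields, or carry multiplicity).


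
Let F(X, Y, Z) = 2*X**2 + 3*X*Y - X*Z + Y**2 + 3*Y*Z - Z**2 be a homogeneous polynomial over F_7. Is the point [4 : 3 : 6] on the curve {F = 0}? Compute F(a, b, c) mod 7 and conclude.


F(4,3,6) ≡ 1 (mod 7); P is NOT on the curve.

Evaluate F(4, 3, 6) term-by-term (mod 7).
  2*X**2 ↦ 2·16·1·1 = 32
  3*X*Y ↦ 3·4·3·1 = 36
  -X*Z ↦ -1·4·1·6 = -24
  Y**2 ↦ 1·1·9·1 = 9
  3*Y*Z ↦ 3·1·3·6 = 54
  -Z**2 ↦ -1·1·1·36 = -36
Sum: F(4, 3, 6) = (32) + (36) + (-24) + (9) + (54) + (-36) = 71.
Reducing mod 7: 71 ≡ 1 (mod 7).
Since F(a, b, c) ≡ 1 ≠ 0 (mod 7), P does NOT lie on the curve.


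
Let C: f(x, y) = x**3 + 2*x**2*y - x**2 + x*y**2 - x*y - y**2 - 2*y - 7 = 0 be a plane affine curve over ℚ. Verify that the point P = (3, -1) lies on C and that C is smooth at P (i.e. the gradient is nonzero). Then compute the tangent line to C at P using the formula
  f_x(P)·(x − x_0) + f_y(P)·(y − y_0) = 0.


Tangent line at P: 11*x + 9*y - 24 = 0.

Step 1: f(3, -1) = 0, so P lies on C.
Step 2: partial derivatives
  f_x(x, y) = 3*x**2 + 4*x*y - 2*x + y**2 - y, f_y(x, y) = 2*x**2 + 2*x*y - x - 2*y - 2.
  f_x(P) = 11, f_y(P) = 9 (gradient nonzero, so P is smooth).
Step 3: tangent line at P: 11·(x − 3) + 9·(y − -1) = 0.
Expanding: 11*x + 9*y - 24 = 0.


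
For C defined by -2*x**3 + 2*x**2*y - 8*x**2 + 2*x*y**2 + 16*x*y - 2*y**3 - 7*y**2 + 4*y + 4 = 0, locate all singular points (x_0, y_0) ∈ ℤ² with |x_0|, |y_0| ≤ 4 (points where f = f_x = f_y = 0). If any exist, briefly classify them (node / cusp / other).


Singular points: {(-2, -2)}; classification: cusp.

Compute partial derivatives:
  f_x = -6*x**2 + 4*x*y - 16*x + 2*y**2 + 16*y.
  f_y = 2*x**2 + 4*x*y + 16*x - 6*y**2 - 14*y + 4.
Scan x_0 ∈ {−4, ..., 4}. For each x_0, f_y(x_0, y) is a polynomial in y; find its integer roots y ∈ {−4, ..., 4}, then test f_x and f at those candidates.
  x = -4: f_y(-4, y) = -6*y**2 - 30*y - 28; no integer root y with |y| ≤ 4.
  x = -3: f_y(-3, y) = -6*y**2 - 26*y - 26; no integer root y with |y| ≤ 4.
  x = -2: f_y(-2, y) = -6*y**2 - 22*y - 20; vanishes at y ∈ {-2}. (-2, -2): f_x = 0, f = 0 — SINGULAR.
  x = -1: f_y(-1, y) = -6*y**2 - 18*y - 10; no integer root y with |y| ≤ 4.
  x = 0: f_y(0, y) = -6*y**2 - 14*y + 4; no integer root y with |y| ≤ 4.
  x = 1: f_y(1, y) = -6*y**2 - 10*y + 22; no integer root y with |y| ≤ 4.
  x = 2: f_y(2, y) = -6*y**2 - 6*y + 44; no integer root y with |y| ≤ 4.
  x = 3: f_y(3, y) = -6*y**2 - 2*y + 70; no integer root y with |y| ≤ 4.
  x = 4: f_y(4, y) = -6*y**2 + 2*y + 100; no integer root y with |y| ≤ 4.
Only singular point on the grid: (-2, -2).
Classify: substitute x = -2 + u, y = -2 + v and expand: f = -2*u**3 + 2*u**2*v + 2*u*v**2 - 2*v**3 + v**2.
No constant or linear terms (consistent with a singular point). Quadratic part: v**2. Cubic part: -2*u**3 + 2*u**2*v + 2*u*v**2 - 2*v**3.
The quadratic part v**2 is a perfect square, so there is a single (double) tangent line v = 0, i.e. y = -2. Restricting the cubic part to that line (v = 0) leaves -2*u**3 ≠ 0, so f is not divisible by v and the branch is v² ≈ 2*u**3 to lowest order — this is a cusp.
Classification: cusp.
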